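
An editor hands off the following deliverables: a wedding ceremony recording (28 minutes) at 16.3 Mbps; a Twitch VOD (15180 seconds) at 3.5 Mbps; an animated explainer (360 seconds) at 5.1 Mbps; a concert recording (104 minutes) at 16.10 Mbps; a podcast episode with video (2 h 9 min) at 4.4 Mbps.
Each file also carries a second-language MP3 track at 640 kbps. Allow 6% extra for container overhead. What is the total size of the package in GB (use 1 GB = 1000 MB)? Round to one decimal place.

31.4 GB

Audio: 640 kbps = 0.640 Mbps.
wedding ceremony recording: 16.940 Mbps × 1680 s × 1.06 = 30166.8 Mb
Twitch VOD: 4.140 Mbps × 15180 s × 1.06 = 66615.9 Mb
animated explainer: 5.740 Mbps × 360 s × 1.06 = 2190.4 Mb
concert recording: 16.740 Mbps × 6240 s × 1.06 = 110725.1 Mb
podcast episode with video: 5.040 Mbps × 7740 s × 1.06 = 41350.2 Mb
Total: 251048.3 Mb = 31381.0 MB.
= 31.38 GB.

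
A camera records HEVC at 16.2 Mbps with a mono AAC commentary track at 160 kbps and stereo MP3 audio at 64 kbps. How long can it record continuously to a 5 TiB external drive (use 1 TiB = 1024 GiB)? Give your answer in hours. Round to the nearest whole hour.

Audio total: 160 + 64 = 224 kbps = 0.224 Mbps.
Total bitrate: 16.2 + 0.224 = 16.424 Mbps.
Capacity: 5 TiB = 43,980,465 Mb.
Recording time: 43,980,465 / 16.424 = 2,677,817 s ≈ 744 hours.

744 hours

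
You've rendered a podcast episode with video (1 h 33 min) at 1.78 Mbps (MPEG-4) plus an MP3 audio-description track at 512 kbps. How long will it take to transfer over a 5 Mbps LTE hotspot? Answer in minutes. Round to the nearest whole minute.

43 minutes

1 h 33 min = 93 min = 5580 s
Audio: 512 kbps = 0.512 Mbps.
Total bitrate: 2.292 Mbps.
File: 2.292 Mbps × 5580 s = 12789.4 Mb.
At 5 Mbps: 12789.4 / 5 = 2557.9 s ≈ 42.6 minutes.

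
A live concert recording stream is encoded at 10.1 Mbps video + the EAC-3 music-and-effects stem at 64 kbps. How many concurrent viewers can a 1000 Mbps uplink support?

98

Audio: 64 kbps = 0.064 Mbps.
Per-viewer media rate: 10.164 Mbps.
1000 Mbps = 1,000 Mbps; 1,000 / 10.164 = 98.39 → 98 viewers.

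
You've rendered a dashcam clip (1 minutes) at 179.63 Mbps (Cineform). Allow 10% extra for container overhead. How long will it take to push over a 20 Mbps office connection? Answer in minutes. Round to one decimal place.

9.9 minutes

File: 179.630 Mbps × 60 s = 10777.8 Mb.
With 10% container overhead: ×1.10. → 11855.6 Mb.
At 20 Mbps: 11855.6 / 20 = 592.8 s ≈ 9.88 minutes.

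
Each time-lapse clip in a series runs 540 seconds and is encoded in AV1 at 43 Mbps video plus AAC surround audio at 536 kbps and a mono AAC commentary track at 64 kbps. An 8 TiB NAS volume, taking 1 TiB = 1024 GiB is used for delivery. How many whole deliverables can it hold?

Audio total: 536 + 64 = 600 kbps = 0.600 Mbps.
Total bitrate: 43.600 Mbps.
Per item: 43.600 Mbps × 540 s = 23,544 Mb = 2,943 MB.
Capacity: 8 TiB = 70,368,744 Mb; 2988.82 items → 2988 complete.

2988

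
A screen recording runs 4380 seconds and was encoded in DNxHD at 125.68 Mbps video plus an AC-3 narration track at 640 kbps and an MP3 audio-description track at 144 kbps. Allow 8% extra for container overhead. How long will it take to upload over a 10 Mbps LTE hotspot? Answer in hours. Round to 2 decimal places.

Audio total: 640 + 144 = 784 kbps = 0.784 Mbps.
Total bitrate: 126.464 Mbps.
File: 126.464 Mbps × 4380 s = 553912.3 Mb.
With 8% container overhead: ×1.08. → 598225.3 Mb.
At 10 Mbps: 598225.3 / 10 = 59822.5 s ≈ 16.6 hours.

16.62 hours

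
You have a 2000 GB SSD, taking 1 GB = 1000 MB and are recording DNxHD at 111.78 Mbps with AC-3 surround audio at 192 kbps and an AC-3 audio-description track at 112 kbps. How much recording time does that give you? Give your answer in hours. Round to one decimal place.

39.7 hours

Audio total: 192 + 112 = 304 kbps = 0.304 Mbps.
Total bitrate: 111.78 + 0.304 = 112.084 Mbps.
Capacity: 2000 GB = 16,000,000 Mb.
Recording time: 16,000,000 / 112.084 = 142,750 s ≈ 39.7 hours.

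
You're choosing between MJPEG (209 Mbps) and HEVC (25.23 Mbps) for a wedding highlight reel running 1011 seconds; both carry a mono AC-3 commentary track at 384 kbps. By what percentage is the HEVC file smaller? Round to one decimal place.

Audio: 384 kbps = 0.384 Mbps.
MJPEG: 209.384 Mbps × 1011 s = 211687.2 Mb = 24.644 GiB.
HEVC: 25.614 Mbps × 1011 s = 25895.8 Mb = 3.015 GiB.
Reduction: (1 − 3.015/24.644) × 100 = 87.77%.

87.8%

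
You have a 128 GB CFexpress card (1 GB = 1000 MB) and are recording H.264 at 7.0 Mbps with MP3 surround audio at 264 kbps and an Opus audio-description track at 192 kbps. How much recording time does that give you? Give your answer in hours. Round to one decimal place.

38.1 hours

Audio total: 264 + 192 = 456 kbps = 0.456 Mbps.
Total bitrate: 7.0 + 0.456 = 7.456 Mbps.
Capacity: 128 GB = 1,024,000 Mb.
Recording time: 1,024,000 / 7.456 = 137,339 s ≈ 38.1 hours.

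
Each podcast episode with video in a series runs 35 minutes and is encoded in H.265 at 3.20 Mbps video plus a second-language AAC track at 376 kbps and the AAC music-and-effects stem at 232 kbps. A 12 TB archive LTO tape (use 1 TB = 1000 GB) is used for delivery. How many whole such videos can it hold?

35 min = 2100 s
Audio total: 376 + 232 = 608 kbps = 0.608 Mbps.
Total bitrate: 3.808 Mbps.
Per item: 3.808 Mbps × 2100 s = 7,997 Mb = 999.6 MB.
Capacity: 12 TB = 96,000,000 Mb; 12004.80 items → 12004 complete.

12004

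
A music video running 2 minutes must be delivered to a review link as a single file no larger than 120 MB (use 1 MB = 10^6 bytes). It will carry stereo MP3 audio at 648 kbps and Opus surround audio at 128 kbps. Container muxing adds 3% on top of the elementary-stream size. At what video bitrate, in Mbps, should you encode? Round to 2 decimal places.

6.99 Mbps

Budget: 120 MB = 960.0 Mb.
Stream payload after overhead: 960.0 / 1.03 = 932.0 Mb.
2 min = 120 s
Total bitrate budget: 932.0 Mb / 120 s = 7.767 Mbps.
Audio total: 648 + 128 = 776 kbps = 0.776 Mbps.
Video: 7.767 − 0.776 = 6.991 Mbps.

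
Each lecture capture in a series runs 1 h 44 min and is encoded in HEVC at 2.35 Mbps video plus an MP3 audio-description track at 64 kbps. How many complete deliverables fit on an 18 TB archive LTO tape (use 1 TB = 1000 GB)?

9559

1 h 44 min = 104 min = 6240 s
Audio: 64 kbps = 0.064 Mbps.
Total bitrate: 2.414 Mbps.
Per item: 2.414 Mbps × 6240 s = 15,063 Mb = 1,883 MB.
Capacity: 18 TB = 144,000,000 Mb; 9559.62 items → 9559 complete.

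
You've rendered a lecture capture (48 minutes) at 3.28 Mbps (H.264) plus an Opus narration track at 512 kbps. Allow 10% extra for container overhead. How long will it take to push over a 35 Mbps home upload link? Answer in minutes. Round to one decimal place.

5.7 minutes

48 min = 2880 s
Audio: 512 kbps = 0.512 Mbps.
Total bitrate: 3.792 Mbps.
File: 3.792 Mbps × 2880 s = 10921.0 Mb.
With 10% container overhead: ×1.10. → 12013.1 Mb.
At 35 Mbps: 12013.1 / 35 = 343.2 s ≈ 5.72 minutes.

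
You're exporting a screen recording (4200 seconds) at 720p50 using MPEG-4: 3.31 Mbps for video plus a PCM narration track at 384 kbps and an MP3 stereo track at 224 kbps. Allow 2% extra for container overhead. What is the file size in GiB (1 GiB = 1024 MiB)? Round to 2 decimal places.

1.95 GiB

Audio total: 384 + 224 = 608 kbps = 0.608 Mbps.
Total bitrate: 3.31 + 0.608 = 3.918 Mbps.
Stream data: 3.918 Mbps × 4200 s = 16455.6 Mb.
With 2% container overhead: ×1.02.
16,785 Mb = 2,098,089,000 bytes ÷ 1,073,741,824 = 1.954 GiB.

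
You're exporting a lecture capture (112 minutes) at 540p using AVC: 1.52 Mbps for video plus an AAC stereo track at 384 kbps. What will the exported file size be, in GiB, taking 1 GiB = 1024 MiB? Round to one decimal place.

1.5 GiB

112 min = 6720 s
Audio: 384 kbps = 0.384 Mbps.
Total bitrate: 1.52 + 0.384 = 1.904 Mbps.
Stream data: 1.904 Mbps × 6720 s = 12794.9 Mb.
12,795 Mb = 1,599,360,000 bytes ÷ 1,073,741,824 = 1.490 GiB.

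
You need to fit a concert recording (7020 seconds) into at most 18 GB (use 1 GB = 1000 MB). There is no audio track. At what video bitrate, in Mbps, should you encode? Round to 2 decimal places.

Budget: 18 GB = 144000.0 Mb.
Total bitrate budget: 144000.0 Mb / 7020 s = 20.513 Mbps.

20.51 Mbps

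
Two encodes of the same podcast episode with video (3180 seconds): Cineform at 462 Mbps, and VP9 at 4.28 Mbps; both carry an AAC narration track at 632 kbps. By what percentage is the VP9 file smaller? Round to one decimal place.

Audio: 632 kbps = 0.632 Mbps.
Cineform: 462.632 Mbps × 3180 s = 1471169.8 Mb = 183.896 GB.
VP9: 4.912 Mbps × 3180 s = 15620.2 Mb = 1.953 GB.
Reduction: (1 − 1.953/183.896) × 100 = 98.94%.

98.9%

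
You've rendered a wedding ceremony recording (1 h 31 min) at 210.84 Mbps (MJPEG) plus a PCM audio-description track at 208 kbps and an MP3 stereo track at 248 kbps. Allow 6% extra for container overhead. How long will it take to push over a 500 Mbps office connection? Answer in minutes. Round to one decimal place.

1 h 31 min = 91 min = 5460 s
Audio total: 208 + 248 = 456 kbps = 0.456 Mbps.
Total bitrate: 211.296 Mbps.
File: 211.296 Mbps × 5460 s = 1153676.2 Mb.
With 6% container overhead: ×1.06. → 1222896.7 Mb.
At 500 Mbps: 1222896.7 / 500 = 2445.8 s ≈ 40.8 minutes.

40.8 minutes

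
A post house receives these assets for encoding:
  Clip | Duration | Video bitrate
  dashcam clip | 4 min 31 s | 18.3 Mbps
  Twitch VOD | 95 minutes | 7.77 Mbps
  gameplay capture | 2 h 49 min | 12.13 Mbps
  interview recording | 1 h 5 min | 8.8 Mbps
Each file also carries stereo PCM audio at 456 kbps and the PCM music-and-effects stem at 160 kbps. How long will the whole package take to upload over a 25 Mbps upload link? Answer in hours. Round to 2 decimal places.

Audio total: 456 + 160 = 616 kbps = 0.616 Mbps.
dashcam clip: 18.916 Mbps × 271 s = 5126.2 Mb
Twitch VOD: 8.386 Mbps × 5700 s = 47800.2 Mb
gameplay capture: 12.746 Mbps × 10140 s = 129244.4 Mb
interview recording: 9.416 Mbps × 3900 s = 36722.4 Mb
Total: 218893.3 Mb = 27361.7 MB.
At 25 Mbps: 218893.3 / 25 = 8756 s ≈ 2.43 hours.

2.43 hours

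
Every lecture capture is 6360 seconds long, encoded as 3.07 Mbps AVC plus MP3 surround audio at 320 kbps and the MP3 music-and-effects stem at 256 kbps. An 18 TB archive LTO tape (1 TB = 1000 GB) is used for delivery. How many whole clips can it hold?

6209

Audio total: 320 + 256 = 576 kbps = 0.576 Mbps.
Total bitrate: 3.646 Mbps.
Per item: 3.646 Mbps × 6360 s = 23,189 Mb = 2,899 MB.
Capacity: 18 TB = 144,000,000 Mb; 6209.96 items → 6209 complete.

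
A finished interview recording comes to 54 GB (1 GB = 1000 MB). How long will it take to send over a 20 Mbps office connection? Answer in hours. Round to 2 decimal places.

File: 54 GB = 432000.0 Mb.
At 20 Mbps: 432000.0 / 20 = 21600.0 s ≈ 6 hours.

6.00 hours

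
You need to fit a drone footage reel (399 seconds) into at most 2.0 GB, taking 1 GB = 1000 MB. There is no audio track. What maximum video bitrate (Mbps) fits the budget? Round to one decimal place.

Budget: 2.0 GB = 16000.0 Mb.
Total bitrate budget: 16000.0 Mb / 399 s = 40.100 Mbps.

40.1 Mbps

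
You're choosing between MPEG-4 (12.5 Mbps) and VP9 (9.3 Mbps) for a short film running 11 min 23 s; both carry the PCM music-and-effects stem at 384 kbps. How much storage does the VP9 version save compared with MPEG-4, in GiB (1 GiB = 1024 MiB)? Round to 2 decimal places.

0.25 GiB

11 min 23 s = 683 s
Audio: 384 kbps = 0.384 Mbps.
MPEG-4: 12.884 Mbps × 683 s = 8799.8 Mb = 1.024 GiB.
VP9: 9.684 Mbps × 683 s = 6614.2 Mb = 0.770 GiB.
Saving: 1.024 − 0.770 = 0.254 GiB.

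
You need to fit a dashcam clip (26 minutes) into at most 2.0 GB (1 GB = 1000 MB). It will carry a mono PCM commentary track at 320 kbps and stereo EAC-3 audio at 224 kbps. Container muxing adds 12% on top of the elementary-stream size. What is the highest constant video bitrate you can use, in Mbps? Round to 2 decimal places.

8.61 Mbps

Budget: 2.0 GB = 16000.0 Mb.
Stream payload after overhead: 16000.0 / 1.12 = 14285.7 Mb.
26 min = 1560 s
Total bitrate budget: 14285.7 Mb / 1560 s = 9.158 Mbps.
Audio total: 320 + 224 = 544 kbps = 0.544 Mbps.
Video: 9.158 − 0.544 = 8.614 Mbps.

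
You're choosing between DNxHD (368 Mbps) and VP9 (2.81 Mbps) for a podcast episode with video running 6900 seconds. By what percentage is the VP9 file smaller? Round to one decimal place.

DNxHD: 368.000 Mbps × 6900 s = 2539200.0 Mb = 317.400 GB.
VP9: 2.810 Mbps × 6900 s = 19389.0 Mb = 2.424 GB.
Reduction: (1 − 2.424/317.400) × 100 = 99.24%.

99.2%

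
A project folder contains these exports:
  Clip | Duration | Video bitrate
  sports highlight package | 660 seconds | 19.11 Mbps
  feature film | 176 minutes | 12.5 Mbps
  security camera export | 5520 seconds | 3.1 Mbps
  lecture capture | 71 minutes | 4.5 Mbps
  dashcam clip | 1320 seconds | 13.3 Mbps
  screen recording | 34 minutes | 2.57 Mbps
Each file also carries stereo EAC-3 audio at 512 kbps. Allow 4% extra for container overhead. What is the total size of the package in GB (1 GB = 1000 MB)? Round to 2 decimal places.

Audio: 512 kbps = 0.512 Mbps.
sports highlight package: 19.622 Mbps × 660 s × 1.04 = 13468.5 Mb
feature film: 13.012 Mbps × 10560 s × 1.04 = 142903.0 Mb
security camera export: 3.612 Mbps × 5520 s × 1.04 = 20735.8 Mb
lecture capture: 5.012 Mbps × 4260 s × 1.04 = 22205.2 Mb
dashcam clip: 13.812 Mbps × 1320 s × 1.04 = 18961.1 Mb
screen recording: 3.082 Mbps × 2040 s × 1.04 = 6538.8 Mb
Total: 224812.3 Mb = 28101.5 MB.
= 28.10 GB.

28.10 GB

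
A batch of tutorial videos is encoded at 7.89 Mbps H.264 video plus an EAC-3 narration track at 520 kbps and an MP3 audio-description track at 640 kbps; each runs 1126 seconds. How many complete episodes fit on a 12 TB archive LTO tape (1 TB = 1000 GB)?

Audio total: 520 + 640 = 1160 kbps = 1.160 Mbps.
Total bitrate: 9.050 Mbps.
Per item: 9.050 Mbps × 1126 s = 10,190 Mb = 1,274 MB.
Capacity: 12 TB = 96,000,000 Mb; 9420.72 items → 9420 complete.

9420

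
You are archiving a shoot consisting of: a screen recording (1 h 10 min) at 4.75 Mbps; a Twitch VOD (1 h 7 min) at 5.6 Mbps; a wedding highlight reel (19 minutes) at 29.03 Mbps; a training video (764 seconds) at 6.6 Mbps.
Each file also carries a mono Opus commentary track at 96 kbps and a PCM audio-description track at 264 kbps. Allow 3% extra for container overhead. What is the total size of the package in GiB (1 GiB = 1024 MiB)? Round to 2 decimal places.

Audio total: 96 + 264 = 360 kbps = 0.360 Mbps.
screen recording: 5.110 Mbps × 4200 s × 1.03 = 22105.9 Mb
Twitch VOD: 5.960 Mbps × 4020 s × 1.03 = 24678.0 Mb
wedding highlight reel: 29.390 Mbps × 1140 s × 1.03 = 34509.7 Mb
training video: 6.960 Mbps × 764 s × 1.03 = 5477.0 Mb
Total: 86770.5 Mb = 10846.3 MB.
= 10.10 GiB.

10.10 GiB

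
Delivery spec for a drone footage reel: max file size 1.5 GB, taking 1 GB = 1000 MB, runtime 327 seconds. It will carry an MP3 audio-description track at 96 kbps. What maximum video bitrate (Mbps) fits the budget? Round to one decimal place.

Budget: 1.5 GB = 12000.0 Mb.
Total bitrate budget: 12000.0 Mb / 327 s = 36.697 Mbps.
Audio: 96 kbps = 0.096 Mbps.
Video: 36.697 − 0.096 = 36.601 Mbps.

36.6 Mbps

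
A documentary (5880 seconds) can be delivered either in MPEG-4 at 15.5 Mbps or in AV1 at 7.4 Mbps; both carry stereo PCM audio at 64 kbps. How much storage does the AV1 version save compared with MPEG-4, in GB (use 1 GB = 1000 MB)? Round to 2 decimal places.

5.95 GB

Audio: 64 kbps = 0.064 Mbps.
MPEG-4: 15.564 Mbps × 5880 s = 91516.3 Mb = 11.440 GB.
AV1: 7.464 Mbps × 5880 s = 43888.3 Mb = 5.486 GB.
Saving: 11.440 − 5.486 = 5.954 GB.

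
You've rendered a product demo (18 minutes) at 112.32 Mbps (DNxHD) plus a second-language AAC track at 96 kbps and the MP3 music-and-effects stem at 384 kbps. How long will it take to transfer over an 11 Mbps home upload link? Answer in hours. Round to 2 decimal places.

18 min = 1080 s
Audio total: 96 + 384 = 480 kbps = 0.480 Mbps.
Total bitrate: 112.800 Mbps.
File: 112.800 Mbps × 1080 s = 121824.0 Mb.
At 11 Mbps: 121824.0 / 11 = 11074.9 s ≈ 3.08 hours.

3.08 hours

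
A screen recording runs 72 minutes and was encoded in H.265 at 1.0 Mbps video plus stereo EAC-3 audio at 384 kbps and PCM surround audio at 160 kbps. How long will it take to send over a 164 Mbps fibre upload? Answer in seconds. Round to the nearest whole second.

41 seconds

72 min = 4320 s
Audio total: 384 + 160 = 544 kbps = 0.544 Mbps.
Total bitrate: 1.544 Mbps.
File: 1.544 Mbps × 4320 s = 6670.1 Mb.
At 164 Mbps: 6670.1 / 164 = 40.7 s ≈ 40.7 seconds.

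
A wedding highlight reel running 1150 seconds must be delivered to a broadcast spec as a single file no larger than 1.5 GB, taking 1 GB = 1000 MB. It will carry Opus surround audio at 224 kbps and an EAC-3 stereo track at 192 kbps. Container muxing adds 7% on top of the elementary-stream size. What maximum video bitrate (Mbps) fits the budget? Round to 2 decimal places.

Budget: 1.5 GB = 12000.0 Mb.
Stream payload after overhead: 12000.0 / 1.07 = 11215.0 Mb.
Total bitrate budget: 11215.0 Mb / 1150 s = 9.752 Mbps.
Audio total: 224 + 192 = 416 kbps = 0.416 Mbps.
Video: 9.752 − 0.416 = 9.336 Mbps.

9.34 Mbps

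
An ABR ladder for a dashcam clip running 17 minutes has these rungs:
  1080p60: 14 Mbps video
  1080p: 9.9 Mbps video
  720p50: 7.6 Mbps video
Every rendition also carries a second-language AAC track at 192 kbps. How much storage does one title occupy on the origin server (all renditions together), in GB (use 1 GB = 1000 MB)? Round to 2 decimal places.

4.09 GB

17 min = 1020 s
Audio: 192 kbps = 0.192 Mbps.
Sum of rendition bitrates: (14+0.192) + (9.9+0.192) + (7.6+0.192) = 32.076 Mbps.
× 1020 s = 32,718 Mb = 4,090 MB = 4.090 GB.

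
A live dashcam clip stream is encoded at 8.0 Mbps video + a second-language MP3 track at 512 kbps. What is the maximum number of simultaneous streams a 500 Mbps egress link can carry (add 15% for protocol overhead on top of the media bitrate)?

51

Audio: 512 kbps = 0.512 Mbps.
Per-viewer media rate: 8.512 Mbps.
On the wire with 15% overhead: 9.789 Mbps.
500 Mbps = 500.0 Mbps; 500.0 / 9.789 = 51.08 → 51 viewers.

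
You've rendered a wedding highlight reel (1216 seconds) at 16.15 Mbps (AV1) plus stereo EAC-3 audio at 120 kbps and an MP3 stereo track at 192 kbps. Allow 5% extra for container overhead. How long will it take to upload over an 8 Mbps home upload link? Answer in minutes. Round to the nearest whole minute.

44 minutes

Audio total: 120 + 192 = 312 kbps = 0.312 Mbps.
Total bitrate: 16.462 Mbps.
File: 16.462 Mbps × 1216 s = 20017.8 Mb.
With 5% container overhead: ×1.05. → 21018.7 Mb.
At 8 Mbps: 21018.7 / 8 = 2627.3 s ≈ 43.8 minutes.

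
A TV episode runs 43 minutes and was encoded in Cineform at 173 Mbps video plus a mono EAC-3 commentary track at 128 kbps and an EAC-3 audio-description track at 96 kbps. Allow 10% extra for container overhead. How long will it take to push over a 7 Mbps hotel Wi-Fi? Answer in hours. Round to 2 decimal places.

43 min = 2580 s
Audio total: 128 + 96 = 224 kbps = 0.224 Mbps.
Total bitrate: 173.224 Mbps.
File: 173.224 Mbps × 2580 s = 446917.9 Mb.
With 10% container overhead: ×1.10. → 491609.7 Mb.
At 7 Mbps: 491609.7 / 7 = 70230.0 s ≈ 19.5 hours.

19.51 hours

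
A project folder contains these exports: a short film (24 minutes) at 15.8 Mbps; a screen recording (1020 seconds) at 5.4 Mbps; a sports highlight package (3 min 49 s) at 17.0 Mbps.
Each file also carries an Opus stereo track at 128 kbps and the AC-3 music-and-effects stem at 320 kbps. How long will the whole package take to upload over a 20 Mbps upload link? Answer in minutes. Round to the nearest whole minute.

Audio total: 128 + 320 = 448 kbps = 0.448 Mbps.
short film: 16.248 Mbps × 1440 s = 23397.1 Mb
screen recording: 5.848 Mbps × 1020 s = 5965.0 Mb
sports highlight package: 17.448 Mbps × 229 s = 3995.6 Mb
Total: 33357.7 Mb = 4169.7 MB.
At 20 Mbps: 33357.7 / 20 = 1668 s ≈ 27.8 minutes.

28 minutes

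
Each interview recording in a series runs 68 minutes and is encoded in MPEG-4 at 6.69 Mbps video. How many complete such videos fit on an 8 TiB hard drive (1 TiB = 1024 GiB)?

68 min = 4080 s
Per item: 6.690 Mbps × 4080 s = 27,295 Mb = 3,412 MB.
Capacity: 8 TiB = 70,368,744 Mb; 2578.06 items → 2578 complete.

2578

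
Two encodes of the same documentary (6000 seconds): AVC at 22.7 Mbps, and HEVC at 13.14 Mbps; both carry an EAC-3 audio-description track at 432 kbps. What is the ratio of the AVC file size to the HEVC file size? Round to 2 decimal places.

1.70

Audio: 432 kbps = 0.432 Mbps.
AVC: 23.132 Mbps × 6000 s = 138792.0 Mb = 17.349 GB.
HEVC: 13.572 Mbps × 6000 s = 81432.0 Mb = 10.179 GB.
Ratio: 17.349 / 10.179 = 1.704.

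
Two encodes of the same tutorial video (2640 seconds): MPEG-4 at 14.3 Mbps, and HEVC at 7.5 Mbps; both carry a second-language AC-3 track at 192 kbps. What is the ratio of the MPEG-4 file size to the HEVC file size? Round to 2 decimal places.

Audio: 192 kbps = 0.192 Mbps.
MPEG-4: 14.492 Mbps × 2640 s = 38258.9 Mb = 4.782 GB.
HEVC: 7.692 Mbps × 2640 s = 20306.9 Mb = 2.538 GB.
Ratio: 4.782 / 2.538 = 1.884.

1.88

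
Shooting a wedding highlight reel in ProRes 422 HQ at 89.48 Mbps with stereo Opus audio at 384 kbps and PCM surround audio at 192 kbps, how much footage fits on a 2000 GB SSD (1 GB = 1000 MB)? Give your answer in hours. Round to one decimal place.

Audio total: 384 + 192 = 576 kbps = 0.576 Mbps.
Total bitrate: 89.48 + 0.576 = 90.056 Mbps.
Capacity: 2000 GB = 16,000,000 Mb.
Recording time: 16,000,000 / 90.056 = 177,667 s ≈ 49.4 hours.

49.4 hours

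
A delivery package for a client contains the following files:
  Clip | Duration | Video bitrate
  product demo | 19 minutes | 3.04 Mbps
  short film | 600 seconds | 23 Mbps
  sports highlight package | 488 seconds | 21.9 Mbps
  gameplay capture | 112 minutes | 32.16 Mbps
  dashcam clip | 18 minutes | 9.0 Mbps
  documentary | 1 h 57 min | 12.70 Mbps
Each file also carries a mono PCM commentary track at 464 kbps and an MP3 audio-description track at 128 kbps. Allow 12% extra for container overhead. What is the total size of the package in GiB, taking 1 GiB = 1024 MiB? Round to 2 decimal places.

46.03 GiB

Audio total: 464 + 128 = 592 kbps = 0.592 Mbps.
product demo: 3.632 Mbps × 1140 s × 1.12 = 4637.3 Mb
short film: 23.592 Mbps × 600 s × 1.12 = 15853.8 Mb
sports highlight package: 22.492 Mbps × 488 s × 1.12 = 12293.2 Mb
gameplay capture: 32.752 Mbps × 6720 s × 1.12 = 246504.7 Mb
dashcam clip: 9.592 Mbps × 1080 s × 1.12 = 11602.5 Mb
documentary: 13.292 Mbps × 7020 s × 1.12 = 104507.0 Mb
Total: 395398.5 Mb = 49424.8 MB.
= 46.03 GiB.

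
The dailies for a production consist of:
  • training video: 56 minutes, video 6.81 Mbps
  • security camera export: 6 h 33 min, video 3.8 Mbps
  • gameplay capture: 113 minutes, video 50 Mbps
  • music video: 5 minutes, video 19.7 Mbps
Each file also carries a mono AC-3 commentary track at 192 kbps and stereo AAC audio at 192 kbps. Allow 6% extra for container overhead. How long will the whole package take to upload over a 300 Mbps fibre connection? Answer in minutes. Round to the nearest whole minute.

Audio total: 192 + 192 = 384 kbps = 0.384 Mbps.
training video: 7.194 Mbps × 3360 s × 1.06 = 25622.2 Mb
security camera export: 4.184 Mbps × 23580 s × 1.06 = 104578.2 Mb
gameplay capture: 50.384 Mbps × 6780 s × 1.06 = 362099.7 Mb
music video: 20.084 Mbps × 300 s × 1.06 = 6386.7 Mb
Total: 498686.8 Mb = 62335.9 MB.
At 300 Mbps: 498686.8 / 300 = 1662 s ≈ 27.7 minutes.

28 minutes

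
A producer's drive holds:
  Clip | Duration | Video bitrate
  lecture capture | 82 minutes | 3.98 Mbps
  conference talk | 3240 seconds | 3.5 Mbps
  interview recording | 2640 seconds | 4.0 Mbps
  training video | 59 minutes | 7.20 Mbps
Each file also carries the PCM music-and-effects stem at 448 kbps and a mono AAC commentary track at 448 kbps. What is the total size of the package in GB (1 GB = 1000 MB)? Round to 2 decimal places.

Audio total: 448 + 448 = 896 kbps = 0.896 Mbps.
lecture capture: 4.876 Mbps × 4920 s = 23989.9 Mb
conference talk: 4.396 Mbps × 3240 s = 14243.0 Mb
interview recording: 4.896 Mbps × 2640 s = 12925.4 Mb
training video: 8.096 Mbps × 3540 s = 28659.8 Mb
Total: 79818.2 Mb = 9977.3 MB.
= 9.977 GB.

9.98 GB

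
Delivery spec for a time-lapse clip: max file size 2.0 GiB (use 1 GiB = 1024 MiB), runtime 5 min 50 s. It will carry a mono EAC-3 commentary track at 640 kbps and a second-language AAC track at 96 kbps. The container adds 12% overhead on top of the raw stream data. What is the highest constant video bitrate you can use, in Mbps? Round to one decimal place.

Budget: 2.0 GiB = 17179.9 Mb.
Stream payload after overhead: 17179.9 / 1.12 = 15339.2 Mb.
5 min 50 s = 350 s
Total bitrate budget: 15339.2 Mb / 350 s = 43.826 Mbps.
Audio total: 640 + 96 = 736 kbps = 0.736 Mbps.
Video: 43.826 − 0.736 = 43.090 Mbps.

43.1 Mbps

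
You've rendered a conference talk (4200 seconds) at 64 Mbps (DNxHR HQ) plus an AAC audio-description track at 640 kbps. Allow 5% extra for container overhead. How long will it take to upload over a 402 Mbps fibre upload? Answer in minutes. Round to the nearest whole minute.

12 minutes

Audio: 640 kbps = 0.640 Mbps.
Total bitrate: 64.640 Mbps.
File: 64.640 Mbps × 4200 s = 271488.0 Mb.
With 5% container overhead: ×1.05. → 285062.4 Mb.
At 402 Mbps: 285062.4 / 402 = 709.1 s ≈ 11.8 minutes.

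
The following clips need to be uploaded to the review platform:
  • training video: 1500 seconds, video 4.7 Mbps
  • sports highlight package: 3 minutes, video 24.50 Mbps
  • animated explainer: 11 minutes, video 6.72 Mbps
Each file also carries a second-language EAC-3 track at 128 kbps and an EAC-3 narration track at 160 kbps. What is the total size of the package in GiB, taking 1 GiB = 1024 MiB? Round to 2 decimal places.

Audio total: 128 + 160 = 288 kbps = 0.288 Mbps.
training video: 4.988 Mbps × 1500 s = 7482.0 Mb
sports highlight package: 24.788 Mbps × 180 s = 4461.8 Mb
animated explainer: 7.008 Mbps × 660 s = 4625.3 Mb
Total: 16569.1 Mb = 2071.1 MB.
= 1.929 GiB.

1.93 GiB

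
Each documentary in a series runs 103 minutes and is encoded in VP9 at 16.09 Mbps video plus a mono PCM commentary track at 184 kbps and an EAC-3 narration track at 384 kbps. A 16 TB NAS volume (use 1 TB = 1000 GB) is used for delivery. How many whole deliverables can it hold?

1243

103 min = 6180 s
Audio total: 184 + 384 = 568 kbps = 0.568 Mbps.
Total bitrate: 16.658 Mbps.
Per item: 16.658 Mbps × 6180 s = 102,946 Mb = 12,868 MB.
Capacity: 16 TB = 128,000,000 Mb; 1243.36 items → 1243 complete.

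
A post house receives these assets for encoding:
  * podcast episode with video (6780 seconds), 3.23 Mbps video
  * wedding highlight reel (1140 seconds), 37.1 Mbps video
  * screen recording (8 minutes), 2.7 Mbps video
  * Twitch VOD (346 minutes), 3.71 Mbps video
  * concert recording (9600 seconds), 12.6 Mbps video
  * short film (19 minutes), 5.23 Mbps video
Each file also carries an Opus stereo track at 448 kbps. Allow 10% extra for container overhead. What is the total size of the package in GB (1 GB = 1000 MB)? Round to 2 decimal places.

Audio: 448 kbps = 0.448 Mbps.
podcast episode with video: 3.678 Mbps × 6780 s × 1.10 = 27430.5 Mb
wedding highlight reel: 37.548 Mbps × 1140 s × 1.10 = 47085.2 Mb
screen recording: 3.148 Mbps × 480 s × 1.10 = 1662.1 Mb
Twitch VOD: 4.158 Mbps × 20760 s × 1.10 = 94952.1 Mb
concert recording: 13.048 Mbps × 9600 s × 1.10 = 137786.9 Mb
short film: 5.678 Mbps × 1140 s × 1.10 = 7120.2 Mb
Total: 316037.0 Mb = 39504.6 MB.
= 39.50 GB.

39.50 GB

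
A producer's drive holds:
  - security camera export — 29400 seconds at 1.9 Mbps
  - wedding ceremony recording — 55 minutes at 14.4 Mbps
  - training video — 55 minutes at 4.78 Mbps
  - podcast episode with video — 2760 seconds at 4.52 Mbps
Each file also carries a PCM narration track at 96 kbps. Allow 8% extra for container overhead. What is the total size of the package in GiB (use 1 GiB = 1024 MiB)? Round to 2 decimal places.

17.02 GiB

Audio: 96 kbps = 0.096 Mbps.
security camera export: 1.996 Mbps × 29400 s × 1.08 = 63377.0 Mb
wedding ceremony recording: 14.496 Mbps × 3300 s × 1.08 = 51663.7 Mb
training video: 4.876 Mbps × 3300 s × 1.08 = 17378.1 Mb
podcast episode with video: 4.616 Mbps × 2760 s × 1.08 = 13759.4 Mb
Total: 146178.2 Mb = 18272.3 MB.
= 17.02 GiB.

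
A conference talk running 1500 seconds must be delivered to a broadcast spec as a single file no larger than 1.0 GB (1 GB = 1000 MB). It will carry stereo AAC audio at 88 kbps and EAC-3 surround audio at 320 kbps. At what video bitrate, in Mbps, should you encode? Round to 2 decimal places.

4.93 Mbps

Budget: 1.0 GB = 8000.0 Mb.
Total bitrate budget: 8000.0 Mb / 1500 s = 5.333 Mbps.
Audio total: 88 + 320 = 408 kbps = 0.408 Mbps.
Video: 5.333 − 0.408 = 4.925 Mbps.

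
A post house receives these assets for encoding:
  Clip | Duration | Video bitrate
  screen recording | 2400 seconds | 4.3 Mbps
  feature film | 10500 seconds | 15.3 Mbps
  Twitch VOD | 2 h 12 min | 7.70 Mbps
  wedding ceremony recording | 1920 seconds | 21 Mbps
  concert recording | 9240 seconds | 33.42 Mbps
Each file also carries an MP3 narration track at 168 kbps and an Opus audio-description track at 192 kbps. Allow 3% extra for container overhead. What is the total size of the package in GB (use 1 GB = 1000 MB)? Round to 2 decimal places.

76.30 GB

Audio total: 168 + 192 = 360 kbps = 0.360 Mbps.
screen recording: 4.660 Mbps × 2400 s × 1.03 = 11519.5 Mb
feature film: 15.660 Mbps × 10500 s × 1.03 = 169362.9 Mb
Twitch VOD: 8.060 Mbps × 7920 s × 1.03 = 65750.3 Mb
wedding ceremony recording: 21.360 Mbps × 1920 s × 1.03 = 42241.5 Mb
concert recording: 33.780 Mbps × 9240 s × 1.03 = 321491.0 Mb
Total: 610365.2 Mb = 76295.7 MB.
= 76.30 GB.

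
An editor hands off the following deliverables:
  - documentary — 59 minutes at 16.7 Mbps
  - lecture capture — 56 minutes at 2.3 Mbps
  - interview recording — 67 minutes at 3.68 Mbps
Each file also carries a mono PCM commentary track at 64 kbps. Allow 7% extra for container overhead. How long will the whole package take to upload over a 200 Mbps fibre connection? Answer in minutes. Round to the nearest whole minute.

7 minutes

Audio: 64 kbps = 0.064 Mbps.
documentary: 16.764 Mbps × 3540 s × 1.07 = 63498.7 Mb
lecture capture: 2.364 Mbps × 3360 s × 1.07 = 8499.1 Mb
interview recording: 3.744 Mbps × 4020 s × 1.07 = 16104.4 Mb
Total: 88102.2 Mb = 11012.8 MB.
At 200 Mbps: 88102.2 / 200 = 441 s ≈ 7.34 minutes.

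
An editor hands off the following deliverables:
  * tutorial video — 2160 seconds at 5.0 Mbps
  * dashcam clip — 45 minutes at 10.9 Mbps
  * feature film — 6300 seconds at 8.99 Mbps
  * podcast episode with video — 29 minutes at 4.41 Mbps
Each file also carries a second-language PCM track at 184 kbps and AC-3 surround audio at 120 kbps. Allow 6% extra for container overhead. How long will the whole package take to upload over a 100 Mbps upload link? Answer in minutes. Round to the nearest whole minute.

19 minutes

Audio total: 184 + 120 = 304 kbps = 0.304 Mbps.
tutorial video: 5.304 Mbps × 2160 s × 1.06 = 12144.0 Mb
dashcam clip: 11.204 Mbps × 2700 s × 1.06 = 32065.8 Mb
feature film: 9.294 Mbps × 6300 s × 1.06 = 62065.3 Mb
podcast episode with video: 4.714 Mbps × 1740 s × 1.06 = 8694.5 Mb
Total: 114969.7 Mb = 14371.2 MB.
At 100 Mbps: 114969.7 / 100 = 1150 s ≈ 19.2 minutes.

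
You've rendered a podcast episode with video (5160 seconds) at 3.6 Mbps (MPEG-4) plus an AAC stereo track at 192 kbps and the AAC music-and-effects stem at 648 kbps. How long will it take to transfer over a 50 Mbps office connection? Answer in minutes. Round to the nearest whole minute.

8 minutes

Audio total: 192 + 648 = 840 kbps = 0.840 Mbps.
Total bitrate: 4.440 Mbps.
File: 4.440 Mbps × 5160 s = 22910.4 Mb.
At 50 Mbps: 22910.4 / 50 = 458.2 s ≈ 7.64 minutes.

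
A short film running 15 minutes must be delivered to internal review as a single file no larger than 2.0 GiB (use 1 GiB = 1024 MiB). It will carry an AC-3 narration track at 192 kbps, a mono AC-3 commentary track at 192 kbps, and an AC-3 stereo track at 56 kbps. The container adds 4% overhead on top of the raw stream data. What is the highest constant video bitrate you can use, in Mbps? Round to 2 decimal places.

17.91 Mbps

Budget: 2.0 GiB = 17179.9 Mb.
Stream payload after overhead: 17179.9 / 1.04 = 16519.1 Mb.
15 min = 900 s
Total bitrate budget: 16519.1 Mb / 900 s = 18.355 Mbps.
Audio total: 192 + 192 + 56 = 440 kbps = 0.440 Mbps.
Video: 18.355 − 0.440 = 17.915 Mbps.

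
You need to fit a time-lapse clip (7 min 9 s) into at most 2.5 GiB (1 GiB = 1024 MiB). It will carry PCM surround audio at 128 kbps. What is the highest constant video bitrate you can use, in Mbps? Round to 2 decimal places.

Budget: 2.5 GiB = 21474.8 Mb.
7 min 9 s = 429 s
Total bitrate budget: 21474.8 Mb / 429 s = 50.058 Mbps.
Audio: 128 kbps = 0.128 Mbps.
Video: 50.058 − 0.128 = 49.930 Mbps.

49.93 Mbps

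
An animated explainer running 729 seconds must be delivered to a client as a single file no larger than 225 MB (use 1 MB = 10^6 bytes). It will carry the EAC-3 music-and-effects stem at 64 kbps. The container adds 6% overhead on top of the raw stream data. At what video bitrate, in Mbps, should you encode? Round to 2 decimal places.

Budget: 225 MB = 1800.0 Mb.
Stream payload after overhead: 1800.0 / 1.06 = 1698.1 Mb.
Total bitrate budget: 1698.1 Mb / 729 s = 2.329 Mbps.
Audio: 64 kbps = 0.064 Mbps.
Video: 2.329 − 0.064 = 2.265 Mbps.

2.27 Mbps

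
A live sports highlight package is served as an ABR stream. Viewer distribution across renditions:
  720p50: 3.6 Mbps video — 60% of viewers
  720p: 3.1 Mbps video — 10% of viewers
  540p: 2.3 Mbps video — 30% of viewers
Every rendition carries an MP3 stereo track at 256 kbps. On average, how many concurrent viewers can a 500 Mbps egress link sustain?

Audio: 256 kbps = 0.256 Mbps.
Average per-viewer bitrate: 0.60×3.856 + 0.10×3.356 + 0.30×2.556 = 3.416 Mbps.
500 Mbps = 500.0 Mbps; 500.0 / 3.416 = 146.37 → 146.

146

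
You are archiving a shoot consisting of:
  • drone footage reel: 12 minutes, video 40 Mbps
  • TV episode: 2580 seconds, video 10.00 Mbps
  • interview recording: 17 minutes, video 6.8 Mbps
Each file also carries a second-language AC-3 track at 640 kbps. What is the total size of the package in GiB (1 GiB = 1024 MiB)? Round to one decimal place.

Audio: 640 kbps = 0.640 Mbps.
drone footage reel: 40.640 Mbps × 720 s = 29260.8 Mb
TV episode: 10.640 Mbps × 2580 s = 27451.2 Mb
interview recording: 7.440 Mbps × 1020 s = 7588.8 Mb
Total: 64300.8 Mb = 8037.6 MB.
= 7.486 GiB.

7.5 GiB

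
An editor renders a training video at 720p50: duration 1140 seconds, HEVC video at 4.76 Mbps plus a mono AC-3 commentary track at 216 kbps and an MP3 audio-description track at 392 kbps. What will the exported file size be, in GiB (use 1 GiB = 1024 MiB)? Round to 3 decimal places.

0.712 GiB

Audio total: 216 + 392 = 608 kbps = 0.608 Mbps.
Total bitrate: 4.76 + 0.608 = 5.368 Mbps.
Stream data: 5.368 Mbps × 1140 s = 6119.5 Mb.
6,120 Mb = 764,940,000 bytes ÷ 1,073,741,824 = 0.7124 GiB.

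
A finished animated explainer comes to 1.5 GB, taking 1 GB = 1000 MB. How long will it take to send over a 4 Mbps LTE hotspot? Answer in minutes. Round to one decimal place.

File: 1.5 GB = 12000.0 Mb.
At 4 Mbps: 12000.0 / 4 = 3000.0 s ≈ 50 minutes.

50.0 minutes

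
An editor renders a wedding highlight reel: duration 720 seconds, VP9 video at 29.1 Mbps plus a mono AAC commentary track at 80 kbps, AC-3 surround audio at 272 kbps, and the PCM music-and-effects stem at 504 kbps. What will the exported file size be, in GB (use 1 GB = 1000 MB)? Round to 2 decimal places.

Audio total: 80 + 272 + 504 = 856 kbps = 0.856 Mbps.
Total bitrate: 29.1 + 0.856 = 29.956 Mbps.
Stream data: 29.956 Mbps × 720 s = 21568.3 Mb.
21,568 Mb ÷ 8 = 2,696 MB → 2.696 GB.

2.70 GB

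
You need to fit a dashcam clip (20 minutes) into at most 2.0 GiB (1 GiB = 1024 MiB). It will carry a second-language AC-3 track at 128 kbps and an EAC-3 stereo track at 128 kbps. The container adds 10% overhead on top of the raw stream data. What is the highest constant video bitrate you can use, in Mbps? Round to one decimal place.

Budget: 2.0 GiB = 17179.9 Mb.
Stream payload after overhead: 17179.9 / 1.10 = 15618.1 Mb.
20 min = 1200 s
Total bitrate budget: 15618.1 Mb / 1200 s = 13.015 Mbps.
Audio total: 128 + 128 = 256 kbps = 0.256 Mbps.
Video: 13.015 − 0.256 = 12.759 Mbps.

12.8 Mbps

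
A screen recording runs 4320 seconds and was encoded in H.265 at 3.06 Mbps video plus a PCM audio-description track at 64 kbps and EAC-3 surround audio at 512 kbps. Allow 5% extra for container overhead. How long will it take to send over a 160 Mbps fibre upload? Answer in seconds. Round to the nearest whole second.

Audio total: 64 + 512 = 576 kbps = 0.576 Mbps.
Total bitrate: 3.636 Mbps.
File: 3.636 Mbps × 4320 s = 15707.5 Mb.
With 5% container overhead: ×1.05. → 16492.9 Mb.
At 160 Mbps: 16492.9 / 160 = 103.1 s ≈ 103 seconds.

103 seconds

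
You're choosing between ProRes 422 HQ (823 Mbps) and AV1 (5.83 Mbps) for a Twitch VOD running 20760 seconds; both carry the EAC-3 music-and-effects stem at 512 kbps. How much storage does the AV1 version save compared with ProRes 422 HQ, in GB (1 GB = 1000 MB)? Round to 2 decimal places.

2120.56 GB

Audio: 512 kbps = 0.512 Mbps.
ProRes 422 HQ: 823.512 Mbps × 20760 s = 17096109.1 Mb = 2137.014 GB.
AV1: 6.342 Mbps × 20760 s = 131659.9 Mb = 16.457 GB.
Saving: 2137.014 − 16.457 = 2120.556 GB.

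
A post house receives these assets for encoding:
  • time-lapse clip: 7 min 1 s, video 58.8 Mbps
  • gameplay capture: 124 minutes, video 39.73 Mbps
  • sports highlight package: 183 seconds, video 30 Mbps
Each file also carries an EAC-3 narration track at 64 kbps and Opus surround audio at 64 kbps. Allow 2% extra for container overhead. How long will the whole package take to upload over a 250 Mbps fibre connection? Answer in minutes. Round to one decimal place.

Audio total: 64 + 64 = 128 kbps = 0.128 Mbps.
time-lapse clip: 58.928 Mbps × 421 s × 1.02 = 25304.9 Mb
gameplay capture: 39.858 Mbps × 7440 s × 1.02 = 302474.4 Mb
sports highlight package: 30.128 Mbps × 183 s × 1.02 = 5623.7 Mb
Total: 333402.9 Mb = 41675.4 MB.
At 250 Mbps: 333402.9 / 250 = 1334 s ≈ 22.2 minutes.

22.2 minutes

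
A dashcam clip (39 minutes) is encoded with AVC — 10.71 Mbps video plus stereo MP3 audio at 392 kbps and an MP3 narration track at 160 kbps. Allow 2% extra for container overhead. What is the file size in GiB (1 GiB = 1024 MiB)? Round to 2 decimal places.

3.13 GiB

39 min = 2340 s
Audio total: 392 + 160 = 552 kbps = 0.552 Mbps.
Total bitrate: 10.71 + 0.552 = 11.262 Mbps.
Stream data: 11.262 Mbps × 2340 s = 26353.1 Mb.
With 2% container overhead: ×1.02.
26,880 Mb = 3,360,017,700 bytes ÷ 1,073,741,824 = 3.129 GiB.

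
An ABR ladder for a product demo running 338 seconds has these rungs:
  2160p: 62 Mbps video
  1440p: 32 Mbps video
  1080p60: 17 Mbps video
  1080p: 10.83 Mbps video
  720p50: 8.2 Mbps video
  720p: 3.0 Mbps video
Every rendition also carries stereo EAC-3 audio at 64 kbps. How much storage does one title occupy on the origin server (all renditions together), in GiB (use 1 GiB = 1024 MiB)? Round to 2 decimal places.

5.25 GiB

Audio: 64 kbps = 0.064 Mbps.
Sum of rendition bitrates: (62+0.064) + (32+0.064) + (17+0.064) + (10.83+0.064) + (8.2+0.064) + (3.0+0.064) = 133.414 Mbps.
× 338 s = 45,094 Mb = 5,637 MB = 5.250 GiB.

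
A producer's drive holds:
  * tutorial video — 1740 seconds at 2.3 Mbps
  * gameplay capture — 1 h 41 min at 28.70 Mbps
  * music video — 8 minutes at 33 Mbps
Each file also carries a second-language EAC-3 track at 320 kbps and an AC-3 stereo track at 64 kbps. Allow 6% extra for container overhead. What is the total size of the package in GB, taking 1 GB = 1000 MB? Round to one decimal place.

Audio total: 320 + 64 = 384 kbps = 0.384 Mbps.
tutorial video: 2.684 Mbps × 1740 s × 1.06 = 4950.4 Mb
gameplay capture: 29.084 Mbps × 6060 s × 1.06 = 186824.0 Mb
music video: 33.384 Mbps × 480 s × 1.06 = 16985.8 Mb
Total: 208760.1 Mb = 26095.0 MB.
= 26.10 GB.

26.1 GB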